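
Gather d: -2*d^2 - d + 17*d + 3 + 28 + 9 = -2*d^2 + 16*d + 40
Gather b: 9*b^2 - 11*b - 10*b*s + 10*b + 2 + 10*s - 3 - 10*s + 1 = 9*b^2 + b*(-10*s - 1)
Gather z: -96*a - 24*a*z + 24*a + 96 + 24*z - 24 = -72*a + z*(24 - 24*a) + 72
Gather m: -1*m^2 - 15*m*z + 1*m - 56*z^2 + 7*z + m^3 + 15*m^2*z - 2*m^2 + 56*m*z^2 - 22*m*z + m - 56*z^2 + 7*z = m^3 + m^2*(15*z - 3) + m*(56*z^2 - 37*z + 2) - 112*z^2 + 14*z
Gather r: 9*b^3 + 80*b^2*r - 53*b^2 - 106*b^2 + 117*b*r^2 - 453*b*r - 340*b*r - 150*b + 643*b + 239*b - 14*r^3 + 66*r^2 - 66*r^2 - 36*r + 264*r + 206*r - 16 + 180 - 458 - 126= 9*b^3 - 159*b^2 + 117*b*r^2 + 732*b - 14*r^3 + r*(80*b^2 - 793*b + 434) - 420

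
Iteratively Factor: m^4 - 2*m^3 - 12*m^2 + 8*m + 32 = (m + 2)*(m^3 - 4*m^2 - 4*m + 16) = (m + 2)^2*(m^2 - 6*m + 8) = (m - 4)*(m + 2)^2*(m - 2)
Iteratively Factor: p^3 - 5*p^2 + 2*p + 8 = (p - 4)*(p^2 - p - 2) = (p - 4)*(p + 1)*(p - 2)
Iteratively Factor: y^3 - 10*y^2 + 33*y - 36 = (y - 4)*(y^2 - 6*y + 9) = (y - 4)*(y - 3)*(y - 3)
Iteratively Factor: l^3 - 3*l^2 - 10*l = (l)*(l^2 - 3*l - 10) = l*(l - 5)*(l + 2)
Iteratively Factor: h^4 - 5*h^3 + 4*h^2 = (h - 4)*(h^3 - h^2) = h*(h - 4)*(h^2 - h) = h^2*(h - 4)*(h - 1)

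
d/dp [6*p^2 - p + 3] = 12*p - 1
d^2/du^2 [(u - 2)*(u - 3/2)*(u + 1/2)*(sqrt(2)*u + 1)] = 12*sqrt(2)*u^2 - 18*sqrt(2)*u + 6*u - 6 + 5*sqrt(2)/2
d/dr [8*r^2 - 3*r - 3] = 16*r - 3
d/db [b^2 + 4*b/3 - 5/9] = 2*b + 4/3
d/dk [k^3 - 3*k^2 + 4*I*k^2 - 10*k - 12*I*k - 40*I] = 3*k^2 + k*(-6 + 8*I) - 10 - 12*I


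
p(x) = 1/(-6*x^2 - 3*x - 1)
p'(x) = (12*x + 3)/(-6*x^2 - 3*x - 1)^2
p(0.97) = -0.10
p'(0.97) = 0.16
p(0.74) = -0.15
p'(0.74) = 0.28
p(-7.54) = -0.00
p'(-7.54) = -0.00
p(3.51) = -0.01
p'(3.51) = 0.01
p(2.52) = -0.02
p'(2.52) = 0.02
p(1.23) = -0.07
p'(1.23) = 0.09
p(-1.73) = -0.07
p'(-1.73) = -0.09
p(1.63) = -0.05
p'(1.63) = 0.05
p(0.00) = -1.00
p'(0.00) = 3.00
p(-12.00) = 0.00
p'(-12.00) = 0.00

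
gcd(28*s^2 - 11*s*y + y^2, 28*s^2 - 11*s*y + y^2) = 28*s^2 - 11*s*y + y^2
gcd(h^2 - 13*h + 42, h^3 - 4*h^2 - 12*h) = h - 6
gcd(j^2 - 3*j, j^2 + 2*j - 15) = j - 3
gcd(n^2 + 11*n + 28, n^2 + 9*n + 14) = n + 7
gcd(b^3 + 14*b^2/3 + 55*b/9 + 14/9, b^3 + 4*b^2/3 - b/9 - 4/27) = b + 1/3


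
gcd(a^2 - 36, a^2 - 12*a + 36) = a - 6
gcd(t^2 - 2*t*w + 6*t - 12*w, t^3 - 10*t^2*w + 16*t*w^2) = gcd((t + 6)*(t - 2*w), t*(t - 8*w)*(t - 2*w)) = t - 2*w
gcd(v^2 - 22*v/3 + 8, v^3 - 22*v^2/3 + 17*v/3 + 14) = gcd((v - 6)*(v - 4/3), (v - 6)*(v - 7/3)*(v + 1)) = v - 6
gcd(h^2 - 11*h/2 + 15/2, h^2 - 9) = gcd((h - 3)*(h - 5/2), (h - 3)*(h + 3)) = h - 3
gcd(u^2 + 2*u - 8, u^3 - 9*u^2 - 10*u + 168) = u + 4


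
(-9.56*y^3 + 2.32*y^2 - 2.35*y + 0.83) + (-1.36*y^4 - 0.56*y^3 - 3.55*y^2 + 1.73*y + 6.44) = -1.36*y^4 - 10.12*y^3 - 1.23*y^2 - 0.62*y + 7.27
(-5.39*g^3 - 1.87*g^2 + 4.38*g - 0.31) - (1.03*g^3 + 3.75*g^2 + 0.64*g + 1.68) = -6.42*g^3 - 5.62*g^2 + 3.74*g - 1.99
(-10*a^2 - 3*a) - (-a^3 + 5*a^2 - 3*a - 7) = a^3 - 15*a^2 + 7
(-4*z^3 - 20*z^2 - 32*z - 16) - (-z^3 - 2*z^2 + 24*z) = -3*z^3 - 18*z^2 - 56*z - 16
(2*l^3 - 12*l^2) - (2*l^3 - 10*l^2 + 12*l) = -2*l^2 - 12*l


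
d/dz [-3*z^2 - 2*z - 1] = -6*z - 2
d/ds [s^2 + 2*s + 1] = 2*s + 2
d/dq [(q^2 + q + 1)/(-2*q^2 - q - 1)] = q*(q + 2)/(4*q^4 + 4*q^3 + 5*q^2 + 2*q + 1)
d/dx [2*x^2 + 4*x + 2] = 4*x + 4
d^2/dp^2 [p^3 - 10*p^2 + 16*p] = 6*p - 20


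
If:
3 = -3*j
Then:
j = -1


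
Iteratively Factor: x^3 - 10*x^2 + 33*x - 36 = (x - 3)*(x^2 - 7*x + 12) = (x - 3)^2*(x - 4)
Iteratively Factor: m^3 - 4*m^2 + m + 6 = (m - 3)*(m^2 - m - 2) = (m - 3)*(m + 1)*(m - 2)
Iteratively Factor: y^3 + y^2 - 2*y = (y + 2)*(y^2 - y) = (y - 1)*(y + 2)*(y)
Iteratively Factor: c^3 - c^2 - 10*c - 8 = (c - 4)*(c^2 + 3*c + 2) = (c - 4)*(c + 2)*(c + 1)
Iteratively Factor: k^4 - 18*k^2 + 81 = (k + 3)*(k^3 - 3*k^2 - 9*k + 27) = (k + 3)^2*(k^2 - 6*k + 9) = (k - 3)*(k + 3)^2*(k - 3)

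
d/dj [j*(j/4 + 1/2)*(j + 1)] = 3*j^2/4 + 3*j/2 + 1/2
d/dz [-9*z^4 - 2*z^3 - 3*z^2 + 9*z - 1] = -36*z^3 - 6*z^2 - 6*z + 9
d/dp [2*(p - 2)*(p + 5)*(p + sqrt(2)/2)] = 6*p^2 + 2*sqrt(2)*p + 12*p - 20 + 3*sqrt(2)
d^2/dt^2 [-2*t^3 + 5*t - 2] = -12*t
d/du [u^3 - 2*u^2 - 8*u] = 3*u^2 - 4*u - 8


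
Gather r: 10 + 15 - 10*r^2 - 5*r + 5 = -10*r^2 - 5*r + 30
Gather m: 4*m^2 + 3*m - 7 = 4*m^2 + 3*m - 7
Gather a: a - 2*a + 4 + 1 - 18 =-a - 13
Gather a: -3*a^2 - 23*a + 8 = -3*a^2 - 23*a + 8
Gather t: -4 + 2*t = 2*t - 4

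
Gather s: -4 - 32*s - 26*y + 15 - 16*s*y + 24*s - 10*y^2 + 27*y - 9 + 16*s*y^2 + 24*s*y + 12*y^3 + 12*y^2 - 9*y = s*(16*y^2 + 8*y - 8) + 12*y^3 + 2*y^2 - 8*y + 2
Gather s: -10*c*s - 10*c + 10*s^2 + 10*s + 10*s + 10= -10*c + 10*s^2 + s*(20 - 10*c) + 10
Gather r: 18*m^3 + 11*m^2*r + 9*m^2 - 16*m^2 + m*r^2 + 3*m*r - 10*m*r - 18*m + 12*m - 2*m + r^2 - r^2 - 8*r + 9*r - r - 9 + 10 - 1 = 18*m^3 - 7*m^2 + m*r^2 - 8*m + r*(11*m^2 - 7*m)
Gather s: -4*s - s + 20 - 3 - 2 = 15 - 5*s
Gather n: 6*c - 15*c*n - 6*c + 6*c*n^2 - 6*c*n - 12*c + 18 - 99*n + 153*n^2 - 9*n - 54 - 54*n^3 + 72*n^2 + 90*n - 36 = -12*c - 54*n^3 + n^2*(6*c + 225) + n*(-21*c - 18) - 72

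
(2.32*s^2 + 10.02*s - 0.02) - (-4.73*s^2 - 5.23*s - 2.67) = 7.05*s^2 + 15.25*s + 2.65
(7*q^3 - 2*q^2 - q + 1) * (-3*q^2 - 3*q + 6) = -21*q^5 - 15*q^4 + 51*q^3 - 12*q^2 - 9*q + 6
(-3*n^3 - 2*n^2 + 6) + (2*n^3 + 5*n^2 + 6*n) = -n^3 + 3*n^2 + 6*n + 6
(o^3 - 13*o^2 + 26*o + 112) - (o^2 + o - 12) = o^3 - 14*o^2 + 25*o + 124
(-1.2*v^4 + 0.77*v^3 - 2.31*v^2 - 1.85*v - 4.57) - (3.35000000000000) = -1.2*v^4 + 0.77*v^3 - 2.31*v^2 - 1.85*v - 7.92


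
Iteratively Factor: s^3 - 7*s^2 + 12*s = (s - 4)*(s^2 - 3*s) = s*(s - 4)*(s - 3)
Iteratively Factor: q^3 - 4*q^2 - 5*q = (q - 5)*(q^2 + q) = q*(q - 5)*(q + 1)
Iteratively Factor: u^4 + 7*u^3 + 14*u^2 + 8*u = (u + 1)*(u^3 + 6*u^2 + 8*u) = (u + 1)*(u + 4)*(u^2 + 2*u) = (u + 1)*(u + 2)*(u + 4)*(u)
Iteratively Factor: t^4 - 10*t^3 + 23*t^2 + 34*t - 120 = (t - 4)*(t^3 - 6*t^2 - t + 30) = (t - 4)*(t + 2)*(t^2 - 8*t + 15) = (t - 5)*(t - 4)*(t + 2)*(t - 3)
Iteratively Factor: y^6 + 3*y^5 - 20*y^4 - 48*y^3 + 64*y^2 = (y - 4)*(y^5 + 7*y^4 + 8*y^3 - 16*y^2) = (y - 4)*(y + 4)*(y^4 + 3*y^3 - 4*y^2) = y*(y - 4)*(y + 4)*(y^3 + 3*y^2 - 4*y) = y*(y - 4)*(y + 4)^2*(y^2 - y) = y*(y - 4)*(y - 1)*(y + 4)^2*(y)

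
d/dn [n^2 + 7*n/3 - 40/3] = 2*n + 7/3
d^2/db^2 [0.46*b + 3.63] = 0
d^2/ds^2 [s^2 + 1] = 2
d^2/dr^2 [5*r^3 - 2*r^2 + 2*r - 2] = 30*r - 4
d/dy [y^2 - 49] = 2*y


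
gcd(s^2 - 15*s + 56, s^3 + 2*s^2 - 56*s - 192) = s - 8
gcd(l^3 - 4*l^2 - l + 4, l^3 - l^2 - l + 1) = l^2 - 1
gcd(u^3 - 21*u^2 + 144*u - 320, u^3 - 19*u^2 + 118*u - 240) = u^2 - 13*u + 40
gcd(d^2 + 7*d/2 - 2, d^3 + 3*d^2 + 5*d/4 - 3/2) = d - 1/2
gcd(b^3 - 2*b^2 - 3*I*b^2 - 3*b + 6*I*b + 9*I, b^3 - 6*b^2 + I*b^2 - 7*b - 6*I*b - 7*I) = b + 1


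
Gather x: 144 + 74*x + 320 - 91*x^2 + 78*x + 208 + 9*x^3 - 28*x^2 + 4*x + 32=9*x^3 - 119*x^2 + 156*x + 704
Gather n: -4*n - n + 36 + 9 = 45 - 5*n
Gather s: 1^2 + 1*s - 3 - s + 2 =0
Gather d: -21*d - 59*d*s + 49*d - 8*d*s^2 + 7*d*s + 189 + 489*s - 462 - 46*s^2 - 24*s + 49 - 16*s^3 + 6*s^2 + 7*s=d*(-8*s^2 - 52*s + 28) - 16*s^3 - 40*s^2 + 472*s - 224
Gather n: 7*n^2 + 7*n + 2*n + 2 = 7*n^2 + 9*n + 2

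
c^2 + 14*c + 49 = (c + 7)^2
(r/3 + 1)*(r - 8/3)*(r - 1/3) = r^3/3 - 73*r/27 + 8/9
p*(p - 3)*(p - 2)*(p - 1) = p^4 - 6*p^3 + 11*p^2 - 6*p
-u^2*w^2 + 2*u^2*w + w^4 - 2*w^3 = w*(-u + w)*(u + w)*(w - 2)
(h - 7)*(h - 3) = h^2 - 10*h + 21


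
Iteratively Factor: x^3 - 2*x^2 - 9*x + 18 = (x - 3)*(x^2 + x - 6) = (x - 3)*(x + 3)*(x - 2)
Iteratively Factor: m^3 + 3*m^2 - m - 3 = (m + 1)*(m^2 + 2*m - 3) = (m - 1)*(m + 1)*(m + 3)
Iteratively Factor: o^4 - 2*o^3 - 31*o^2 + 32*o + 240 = (o - 5)*(o^3 + 3*o^2 - 16*o - 48) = (o - 5)*(o - 4)*(o^2 + 7*o + 12) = (o - 5)*(o - 4)*(o + 3)*(o + 4)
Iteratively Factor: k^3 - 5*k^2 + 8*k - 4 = (k - 2)*(k^2 - 3*k + 2) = (k - 2)^2*(k - 1)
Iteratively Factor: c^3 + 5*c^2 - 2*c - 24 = (c + 4)*(c^2 + c - 6) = (c + 3)*(c + 4)*(c - 2)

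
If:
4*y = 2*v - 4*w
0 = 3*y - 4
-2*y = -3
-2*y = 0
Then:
No Solution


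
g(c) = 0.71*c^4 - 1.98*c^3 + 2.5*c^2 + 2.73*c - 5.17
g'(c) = 2.84*c^3 - 5.94*c^2 + 5.0*c + 2.73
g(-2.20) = 38.64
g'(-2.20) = -67.26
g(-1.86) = 19.64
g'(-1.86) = -45.40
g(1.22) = -0.14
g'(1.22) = 5.15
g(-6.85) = 2293.07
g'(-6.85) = -1223.07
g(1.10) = -0.74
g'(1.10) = 4.82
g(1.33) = 0.45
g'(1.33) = 5.55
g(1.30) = 0.28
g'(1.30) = 5.43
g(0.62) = -2.88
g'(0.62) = 4.22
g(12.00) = 11688.71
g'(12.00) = 4114.89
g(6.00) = 593.69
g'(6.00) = 432.33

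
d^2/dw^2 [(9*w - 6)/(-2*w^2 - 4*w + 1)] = 12*(-8*(w + 1)^2*(3*w - 2) + (9*w + 4)*(2*w^2 + 4*w - 1))/(2*w^2 + 4*w - 1)^3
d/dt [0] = 0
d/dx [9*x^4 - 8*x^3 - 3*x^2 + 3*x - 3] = 36*x^3 - 24*x^2 - 6*x + 3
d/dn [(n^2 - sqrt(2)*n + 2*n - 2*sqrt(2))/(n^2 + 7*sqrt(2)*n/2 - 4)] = (-4*n^2 + 9*sqrt(2)*n^2 - 16*n + 8*sqrt(2)*n + 8*sqrt(2) + 12)/(2*n^4 + 14*sqrt(2)*n^3 + 33*n^2 - 56*sqrt(2)*n + 32)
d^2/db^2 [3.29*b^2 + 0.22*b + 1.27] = 6.58000000000000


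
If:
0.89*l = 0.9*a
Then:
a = 0.988888888888889*l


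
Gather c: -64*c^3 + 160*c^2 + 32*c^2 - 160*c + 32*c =-64*c^3 + 192*c^2 - 128*c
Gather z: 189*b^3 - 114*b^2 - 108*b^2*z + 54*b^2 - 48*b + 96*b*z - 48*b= 189*b^3 - 60*b^2 - 96*b + z*(-108*b^2 + 96*b)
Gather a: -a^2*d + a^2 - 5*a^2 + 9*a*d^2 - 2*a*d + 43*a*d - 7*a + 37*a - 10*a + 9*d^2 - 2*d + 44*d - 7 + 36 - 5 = a^2*(-d - 4) + a*(9*d^2 + 41*d + 20) + 9*d^2 + 42*d + 24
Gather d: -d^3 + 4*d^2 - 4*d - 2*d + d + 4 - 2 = -d^3 + 4*d^2 - 5*d + 2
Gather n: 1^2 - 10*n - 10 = -10*n - 9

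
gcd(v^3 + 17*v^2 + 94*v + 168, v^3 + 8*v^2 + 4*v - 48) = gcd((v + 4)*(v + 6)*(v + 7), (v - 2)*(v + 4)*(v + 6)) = v^2 + 10*v + 24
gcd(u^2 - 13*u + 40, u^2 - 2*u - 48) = u - 8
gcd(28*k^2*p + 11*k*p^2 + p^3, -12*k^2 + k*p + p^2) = 4*k + p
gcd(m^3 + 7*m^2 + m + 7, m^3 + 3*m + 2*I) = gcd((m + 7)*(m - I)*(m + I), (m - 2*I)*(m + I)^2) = m + I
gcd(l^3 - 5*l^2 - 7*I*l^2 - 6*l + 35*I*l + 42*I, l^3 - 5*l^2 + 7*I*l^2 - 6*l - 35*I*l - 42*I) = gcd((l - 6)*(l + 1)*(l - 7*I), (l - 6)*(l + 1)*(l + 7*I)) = l^2 - 5*l - 6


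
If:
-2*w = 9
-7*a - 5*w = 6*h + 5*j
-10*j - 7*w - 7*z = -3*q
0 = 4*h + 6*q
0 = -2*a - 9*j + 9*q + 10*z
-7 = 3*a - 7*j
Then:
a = 1211/446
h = -1089/892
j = 965/446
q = 363/446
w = -9/2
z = 392/223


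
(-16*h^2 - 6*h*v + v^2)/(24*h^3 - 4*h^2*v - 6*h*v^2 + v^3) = (-8*h + v)/(12*h^2 - 8*h*v + v^2)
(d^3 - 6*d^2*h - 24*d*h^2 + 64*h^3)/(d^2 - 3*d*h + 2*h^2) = (d^2 - 4*d*h - 32*h^2)/(d - h)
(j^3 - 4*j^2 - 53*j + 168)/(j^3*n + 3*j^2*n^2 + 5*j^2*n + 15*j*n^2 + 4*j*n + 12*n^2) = (j^3 - 4*j^2 - 53*j + 168)/(n*(j^3 + 3*j^2*n + 5*j^2 + 15*j*n + 4*j + 12*n))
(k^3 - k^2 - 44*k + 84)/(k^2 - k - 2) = (k^2 + k - 42)/(k + 1)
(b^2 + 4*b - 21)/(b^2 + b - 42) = (b - 3)/(b - 6)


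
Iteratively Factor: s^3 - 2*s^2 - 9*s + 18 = (s - 3)*(s^2 + s - 6) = (s - 3)*(s + 3)*(s - 2)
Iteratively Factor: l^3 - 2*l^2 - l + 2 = (l - 1)*(l^2 - l - 2) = (l - 2)*(l - 1)*(l + 1)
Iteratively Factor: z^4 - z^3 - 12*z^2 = (z)*(z^3 - z^2 - 12*z) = z*(z - 4)*(z^2 + 3*z) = z*(z - 4)*(z + 3)*(z)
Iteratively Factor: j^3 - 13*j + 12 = (j - 1)*(j^2 + j - 12) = (j - 3)*(j - 1)*(j + 4)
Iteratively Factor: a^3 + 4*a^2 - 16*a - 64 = (a - 4)*(a^2 + 8*a + 16) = (a - 4)*(a + 4)*(a + 4)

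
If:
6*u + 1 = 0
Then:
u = -1/6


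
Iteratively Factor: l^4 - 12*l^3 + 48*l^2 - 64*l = (l - 4)*(l^3 - 8*l^2 + 16*l) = (l - 4)^2*(l^2 - 4*l) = l*(l - 4)^2*(l - 4)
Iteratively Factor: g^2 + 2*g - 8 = (g + 4)*(g - 2)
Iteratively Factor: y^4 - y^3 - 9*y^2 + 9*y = (y - 3)*(y^3 + 2*y^2 - 3*y) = (y - 3)*(y - 1)*(y^2 + 3*y) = y*(y - 3)*(y - 1)*(y + 3)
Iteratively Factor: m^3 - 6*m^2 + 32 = (m - 4)*(m^2 - 2*m - 8) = (m - 4)^2*(m + 2)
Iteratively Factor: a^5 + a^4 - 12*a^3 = (a + 4)*(a^4 - 3*a^3) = a*(a + 4)*(a^3 - 3*a^2) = a*(a - 3)*(a + 4)*(a^2) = a^2*(a - 3)*(a + 4)*(a)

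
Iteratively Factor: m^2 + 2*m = (m)*(m + 2)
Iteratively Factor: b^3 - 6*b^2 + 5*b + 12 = (b - 3)*(b^2 - 3*b - 4) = (b - 4)*(b - 3)*(b + 1)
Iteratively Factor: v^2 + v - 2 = (v + 2)*(v - 1)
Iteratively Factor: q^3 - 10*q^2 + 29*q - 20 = (q - 5)*(q^2 - 5*q + 4) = (q - 5)*(q - 1)*(q - 4)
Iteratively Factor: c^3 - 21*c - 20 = (c + 1)*(c^2 - c - 20) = (c + 1)*(c + 4)*(c - 5)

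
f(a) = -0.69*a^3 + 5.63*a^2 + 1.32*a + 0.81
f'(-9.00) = -267.69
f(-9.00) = 947.97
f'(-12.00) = -431.88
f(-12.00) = 1988.01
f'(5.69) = -1.63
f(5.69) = 63.49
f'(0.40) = 5.49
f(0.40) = 2.19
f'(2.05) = 15.70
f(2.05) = 21.23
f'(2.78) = 16.63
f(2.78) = 33.17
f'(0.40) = 5.49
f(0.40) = 2.19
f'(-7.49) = -199.14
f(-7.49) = 596.70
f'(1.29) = 12.40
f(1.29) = 10.40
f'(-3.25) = -57.14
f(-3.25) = 79.67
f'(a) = -2.07*a^2 + 11.26*a + 1.32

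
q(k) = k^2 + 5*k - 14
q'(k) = 2*k + 5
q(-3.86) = -18.40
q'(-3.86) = -2.72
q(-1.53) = -19.31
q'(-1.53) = 1.94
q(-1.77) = -19.72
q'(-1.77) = 1.46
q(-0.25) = -15.19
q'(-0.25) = 4.50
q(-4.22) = -17.29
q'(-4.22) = -3.44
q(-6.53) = -4.01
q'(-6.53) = -8.06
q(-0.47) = -16.13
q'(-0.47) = 4.06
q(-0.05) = -14.25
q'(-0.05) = 4.90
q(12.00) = 190.00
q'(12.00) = 29.00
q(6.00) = 52.00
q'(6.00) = 17.00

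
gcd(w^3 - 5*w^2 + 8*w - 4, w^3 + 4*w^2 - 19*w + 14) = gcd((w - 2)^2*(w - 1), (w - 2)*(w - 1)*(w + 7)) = w^2 - 3*w + 2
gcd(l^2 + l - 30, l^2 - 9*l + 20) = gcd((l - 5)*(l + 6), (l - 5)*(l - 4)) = l - 5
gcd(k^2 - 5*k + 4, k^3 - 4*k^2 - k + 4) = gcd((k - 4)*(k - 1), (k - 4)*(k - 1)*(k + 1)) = k^2 - 5*k + 4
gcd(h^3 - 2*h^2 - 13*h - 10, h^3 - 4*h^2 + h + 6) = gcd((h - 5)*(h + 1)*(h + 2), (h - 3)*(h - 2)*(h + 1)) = h + 1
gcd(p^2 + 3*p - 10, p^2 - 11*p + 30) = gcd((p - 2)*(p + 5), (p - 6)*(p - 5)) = 1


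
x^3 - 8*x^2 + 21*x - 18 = (x - 3)^2*(x - 2)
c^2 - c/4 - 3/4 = (c - 1)*(c + 3/4)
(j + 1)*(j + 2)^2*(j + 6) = j^4 + 11*j^3 + 38*j^2 + 52*j + 24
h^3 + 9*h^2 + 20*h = h*(h + 4)*(h + 5)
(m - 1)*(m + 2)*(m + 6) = m^3 + 7*m^2 + 4*m - 12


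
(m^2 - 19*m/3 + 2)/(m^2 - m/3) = (m - 6)/m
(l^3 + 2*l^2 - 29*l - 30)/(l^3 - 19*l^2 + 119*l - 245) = (l^2 + 7*l + 6)/(l^2 - 14*l + 49)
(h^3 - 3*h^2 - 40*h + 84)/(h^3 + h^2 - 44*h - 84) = (h - 2)/(h + 2)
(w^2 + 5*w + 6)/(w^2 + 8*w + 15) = (w + 2)/(w + 5)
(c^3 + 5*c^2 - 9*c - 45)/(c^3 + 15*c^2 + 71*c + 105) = (c - 3)/(c + 7)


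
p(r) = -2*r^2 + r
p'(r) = 1 - 4*r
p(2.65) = -11.40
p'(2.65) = -9.60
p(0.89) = -0.69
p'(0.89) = -2.56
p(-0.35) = -0.60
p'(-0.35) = 2.40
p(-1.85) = -8.70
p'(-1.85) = 8.40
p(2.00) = -6.00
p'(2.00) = -7.00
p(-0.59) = -1.29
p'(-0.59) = 3.36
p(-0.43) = -0.80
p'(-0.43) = 2.72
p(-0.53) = -1.09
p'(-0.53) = 3.12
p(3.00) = -15.00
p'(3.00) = -11.00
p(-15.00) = -465.00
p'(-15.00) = 61.00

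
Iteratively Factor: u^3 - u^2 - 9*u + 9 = (u - 1)*(u^2 - 9) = (u - 1)*(u + 3)*(u - 3)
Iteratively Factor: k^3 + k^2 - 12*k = (k + 4)*(k^2 - 3*k) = k*(k + 4)*(k - 3)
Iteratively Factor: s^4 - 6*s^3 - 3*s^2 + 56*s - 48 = (s - 1)*(s^3 - 5*s^2 - 8*s + 48) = (s - 4)*(s - 1)*(s^2 - s - 12) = (s - 4)*(s - 1)*(s + 3)*(s - 4)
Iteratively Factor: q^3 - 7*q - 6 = (q + 1)*(q^2 - q - 6) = (q - 3)*(q + 1)*(q + 2)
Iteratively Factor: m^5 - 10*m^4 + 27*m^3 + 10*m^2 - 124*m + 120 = (m - 2)*(m^4 - 8*m^3 + 11*m^2 + 32*m - 60) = (m - 3)*(m - 2)*(m^3 - 5*m^2 - 4*m + 20) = (m - 5)*(m - 3)*(m - 2)*(m^2 - 4) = (m - 5)*(m - 3)*(m - 2)*(m + 2)*(m - 2)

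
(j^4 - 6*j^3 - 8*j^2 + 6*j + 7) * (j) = j^5 - 6*j^4 - 8*j^3 + 6*j^2 + 7*j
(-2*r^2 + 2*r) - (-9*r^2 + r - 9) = 7*r^2 + r + 9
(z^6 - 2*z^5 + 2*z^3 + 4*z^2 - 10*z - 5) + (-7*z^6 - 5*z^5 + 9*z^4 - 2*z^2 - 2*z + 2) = -6*z^6 - 7*z^5 + 9*z^4 + 2*z^3 + 2*z^2 - 12*z - 3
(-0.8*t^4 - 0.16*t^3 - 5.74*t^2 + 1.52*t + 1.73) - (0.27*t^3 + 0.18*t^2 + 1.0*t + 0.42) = -0.8*t^4 - 0.43*t^3 - 5.92*t^2 + 0.52*t + 1.31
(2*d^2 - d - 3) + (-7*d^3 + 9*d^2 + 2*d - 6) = -7*d^3 + 11*d^2 + d - 9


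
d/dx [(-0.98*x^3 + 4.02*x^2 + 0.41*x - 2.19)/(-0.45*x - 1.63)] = (0.882*x^3 + 2.9832*x^2 - 13.1052*x - 1.6538)/(0.2025*x^2 + 1.467*x + 2.6569)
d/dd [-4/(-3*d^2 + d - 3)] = 4*(1 - 6*d)/(3*d^2 - d + 3)^2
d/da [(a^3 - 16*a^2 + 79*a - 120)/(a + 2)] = 2*(a^3 - 5*a^2 - 32*a + 139)/(a^2 + 4*a + 4)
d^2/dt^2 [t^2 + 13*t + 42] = 2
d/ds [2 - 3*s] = -3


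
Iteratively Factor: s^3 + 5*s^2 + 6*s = (s)*(s^2 + 5*s + 6) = s*(s + 2)*(s + 3)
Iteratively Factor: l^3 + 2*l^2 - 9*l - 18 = (l - 3)*(l^2 + 5*l + 6) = (l - 3)*(l + 3)*(l + 2)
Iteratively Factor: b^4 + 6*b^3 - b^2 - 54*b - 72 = (b + 4)*(b^3 + 2*b^2 - 9*b - 18) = (b + 2)*(b + 4)*(b^2 - 9) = (b + 2)*(b + 3)*(b + 4)*(b - 3)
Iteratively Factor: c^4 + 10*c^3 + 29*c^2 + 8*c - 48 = (c - 1)*(c^3 + 11*c^2 + 40*c + 48) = (c - 1)*(c + 3)*(c^2 + 8*c + 16) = (c - 1)*(c + 3)*(c + 4)*(c + 4)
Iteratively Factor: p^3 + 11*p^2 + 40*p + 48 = (p + 3)*(p^2 + 8*p + 16) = (p + 3)*(p + 4)*(p + 4)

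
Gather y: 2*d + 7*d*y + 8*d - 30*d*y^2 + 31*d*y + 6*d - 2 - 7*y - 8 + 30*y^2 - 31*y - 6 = 16*d + y^2*(30 - 30*d) + y*(38*d - 38) - 16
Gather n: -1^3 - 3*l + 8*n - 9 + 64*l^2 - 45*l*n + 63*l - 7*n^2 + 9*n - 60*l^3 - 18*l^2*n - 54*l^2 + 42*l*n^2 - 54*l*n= -60*l^3 + 10*l^2 + 60*l + n^2*(42*l - 7) + n*(-18*l^2 - 99*l + 17) - 10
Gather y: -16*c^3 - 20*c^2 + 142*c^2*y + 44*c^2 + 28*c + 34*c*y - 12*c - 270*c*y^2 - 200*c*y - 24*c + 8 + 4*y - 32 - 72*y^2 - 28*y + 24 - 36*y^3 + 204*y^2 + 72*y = -16*c^3 + 24*c^2 - 8*c - 36*y^3 + y^2*(132 - 270*c) + y*(142*c^2 - 166*c + 48)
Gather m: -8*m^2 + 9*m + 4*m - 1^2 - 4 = -8*m^2 + 13*m - 5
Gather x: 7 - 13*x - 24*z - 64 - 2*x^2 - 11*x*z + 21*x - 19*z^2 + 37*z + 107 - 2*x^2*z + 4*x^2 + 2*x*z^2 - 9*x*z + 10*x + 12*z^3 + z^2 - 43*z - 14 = x^2*(2 - 2*z) + x*(2*z^2 - 20*z + 18) + 12*z^3 - 18*z^2 - 30*z + 36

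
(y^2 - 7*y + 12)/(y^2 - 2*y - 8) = (y - 3)/(y + 2)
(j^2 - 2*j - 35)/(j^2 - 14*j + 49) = (j + 5)/(j - 7)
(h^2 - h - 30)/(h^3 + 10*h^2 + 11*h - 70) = (h - 6)/(h^2 + 5*h - 14)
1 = 1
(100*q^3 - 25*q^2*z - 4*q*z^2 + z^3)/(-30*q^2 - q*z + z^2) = (20*q^2 - 9*q*z + z^2)/(-6*q + z)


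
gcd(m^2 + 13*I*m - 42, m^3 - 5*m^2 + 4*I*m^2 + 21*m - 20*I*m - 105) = m + 7*I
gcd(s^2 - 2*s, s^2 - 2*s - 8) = 1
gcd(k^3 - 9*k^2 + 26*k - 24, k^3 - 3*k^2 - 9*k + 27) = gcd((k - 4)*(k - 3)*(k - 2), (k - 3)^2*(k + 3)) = k - 3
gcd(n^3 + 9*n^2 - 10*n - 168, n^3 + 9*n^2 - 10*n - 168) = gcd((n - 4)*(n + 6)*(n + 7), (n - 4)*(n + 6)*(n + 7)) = n^3 + 9*n^2 - 10*n - 168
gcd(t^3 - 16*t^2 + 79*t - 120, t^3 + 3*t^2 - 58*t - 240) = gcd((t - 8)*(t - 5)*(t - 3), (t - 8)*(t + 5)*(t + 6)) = t - 8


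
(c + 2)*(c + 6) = c^2 + 8*c + 12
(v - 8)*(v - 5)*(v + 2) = v^3 - 11*v^2 + 14*v + 80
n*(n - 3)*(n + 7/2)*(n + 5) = n^4 + 11*n^3/2 - 8*n^2 - 105*n/2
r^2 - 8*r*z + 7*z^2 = (r - 7*z)*(r - z)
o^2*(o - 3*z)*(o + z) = o^4 - 2*o^3*z - 3*o^2*z^2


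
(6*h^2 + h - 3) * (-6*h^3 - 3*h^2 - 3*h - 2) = -36*h^5 - 24*h^4 - 3*h^3 - 6*h^2 + 7*h + 6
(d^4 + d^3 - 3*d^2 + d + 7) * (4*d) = 4*d^5 + 4*d^4 - 12*d^3 + 4*d^2 + 28*d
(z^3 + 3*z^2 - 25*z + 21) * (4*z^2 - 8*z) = 4*z^5 + 4*z^4 - 124*z^3 + 284*z^2 - 168*z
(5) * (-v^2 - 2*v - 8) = -5*v^2 - 10*v - 40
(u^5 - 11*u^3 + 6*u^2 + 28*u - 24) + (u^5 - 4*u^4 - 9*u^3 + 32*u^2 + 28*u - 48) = 2*u^5 - 4*u^4 - 20*u^3 + 38*u^2 + 56*u - 72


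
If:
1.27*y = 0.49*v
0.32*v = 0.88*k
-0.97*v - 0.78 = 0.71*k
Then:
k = -0.23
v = -0.64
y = -0.25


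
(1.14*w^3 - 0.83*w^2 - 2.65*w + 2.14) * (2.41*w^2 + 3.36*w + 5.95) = 2.7474*w^5 + 1.8301*w^4 - 2.3923*w^3 - 8.6851*w^2 - 8.5771*w + 12.733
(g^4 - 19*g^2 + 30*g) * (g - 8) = g^5 - 8*g^4 - 19*g^3 + 182*g^2 - 240*g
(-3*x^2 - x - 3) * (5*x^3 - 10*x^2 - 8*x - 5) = -15*x^5 + 25*x^4 + 19*x^3 + 53*x^2 + 29*x + 15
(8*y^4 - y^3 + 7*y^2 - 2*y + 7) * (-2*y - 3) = -16*y^5 - 22*y^4 - 11*y^3 - 17*y^2 - 8*y - 21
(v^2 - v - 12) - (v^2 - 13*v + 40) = 12*v - 52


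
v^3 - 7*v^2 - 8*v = v*(v - 8)*(v + 1)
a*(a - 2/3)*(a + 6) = a^3 + 16*a^2/3 - 4*a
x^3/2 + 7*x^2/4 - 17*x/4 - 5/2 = (x/2 + 1/4)*(x - 2)*(x + 5)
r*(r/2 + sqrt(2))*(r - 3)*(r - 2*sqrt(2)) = r^4/2 - 3*r^3/2 - 4*r^2 + 12*r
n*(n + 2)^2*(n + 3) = n^4 + 7*n^3 + 16*n^2 + 12*n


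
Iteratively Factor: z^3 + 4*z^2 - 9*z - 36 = (z + 3)*(z^2 + z - 12) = (z + 3)*(z + 4)*(z - 3)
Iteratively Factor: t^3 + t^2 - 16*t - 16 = (t - 4)*(t^2 + 5*t + 4) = (t - 4)*(t + 4)*(t + 1)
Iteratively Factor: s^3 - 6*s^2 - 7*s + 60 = (s - 5)*(s^2 - s - 12) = (s - 5)*(s - 4)*(s + 3)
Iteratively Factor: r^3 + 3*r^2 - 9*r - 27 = (r - 3)*(r^2 + 6*r + 9) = (r - 3)*(r + 3)*(r + 3)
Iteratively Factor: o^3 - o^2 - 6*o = (o)*(o^2 - o - 6) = o*(o + 2)*(o - 3)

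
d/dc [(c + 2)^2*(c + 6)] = (c + 2)*(3*c + 14)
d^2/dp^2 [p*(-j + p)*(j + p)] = 6*p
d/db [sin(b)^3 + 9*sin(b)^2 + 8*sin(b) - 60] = (3*sin(b)^2 + 18*sin(b) + 8)*cos(b)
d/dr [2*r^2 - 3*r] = 4*r - 3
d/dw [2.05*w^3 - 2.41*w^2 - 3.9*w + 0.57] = 6.15*w^2 - 4.82*w - 3.9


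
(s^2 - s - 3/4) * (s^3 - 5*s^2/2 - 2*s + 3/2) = s^5 - 7*s^4/2 - s^3/4 + 43*s^2/8 - 9/8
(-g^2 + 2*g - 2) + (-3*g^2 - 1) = -4*g^2 + 2*g - 3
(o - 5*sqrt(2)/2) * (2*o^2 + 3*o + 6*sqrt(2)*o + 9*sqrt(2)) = 2*o^3 + sqrt(2)*o^2 + 3*o^2 - 30*o + 3*sqrt(2)*o/2 - 45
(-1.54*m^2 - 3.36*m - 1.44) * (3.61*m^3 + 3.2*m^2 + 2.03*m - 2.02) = -5.5594*m^5 - 17.0576*m^4 - 19.0766*m^3 - 8.318*m^2 + 3.864*m + 2.9088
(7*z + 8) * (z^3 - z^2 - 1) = 7*z^4 + z^3 - 8*z^2 - 7*z - 8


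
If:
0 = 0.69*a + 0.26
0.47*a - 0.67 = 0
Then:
No Solution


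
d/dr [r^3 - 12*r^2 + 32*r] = 3*r^2 - 24*r + 32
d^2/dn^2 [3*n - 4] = 0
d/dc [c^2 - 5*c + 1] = 2*c - 5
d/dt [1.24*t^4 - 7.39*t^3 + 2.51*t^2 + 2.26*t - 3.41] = 4.96*t^3 - 22.17*t^2 + 5.02*t + 2.26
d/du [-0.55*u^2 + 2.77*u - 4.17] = 2.77 - 1.1*u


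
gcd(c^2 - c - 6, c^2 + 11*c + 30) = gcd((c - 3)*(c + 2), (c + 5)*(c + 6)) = 1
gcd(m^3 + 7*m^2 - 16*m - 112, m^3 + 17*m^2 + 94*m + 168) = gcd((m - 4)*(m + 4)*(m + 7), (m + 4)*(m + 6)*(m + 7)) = m^2 + 11*m + 28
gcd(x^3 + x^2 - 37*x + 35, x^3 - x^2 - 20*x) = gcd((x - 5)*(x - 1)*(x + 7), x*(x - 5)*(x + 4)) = x - 5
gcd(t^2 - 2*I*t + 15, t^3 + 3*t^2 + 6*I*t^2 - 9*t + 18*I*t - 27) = t + 3*I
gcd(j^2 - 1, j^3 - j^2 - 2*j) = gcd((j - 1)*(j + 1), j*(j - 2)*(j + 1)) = j + 1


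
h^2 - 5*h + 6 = (h - 3)*(h - 2)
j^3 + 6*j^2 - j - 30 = (j - 2)*(j + 3)*(j + 5)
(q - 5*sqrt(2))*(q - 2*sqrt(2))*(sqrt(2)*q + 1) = sqrt(2)*q^3 - 13*q^2 + 13*sqrt(2)*q + 20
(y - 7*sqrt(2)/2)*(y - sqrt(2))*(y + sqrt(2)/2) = y^3 - 4*sqrt(2)*y^2 + 5*y/2 + 7*sqrt(2)/2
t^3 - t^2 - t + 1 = (t - 1)^2*(t + 1)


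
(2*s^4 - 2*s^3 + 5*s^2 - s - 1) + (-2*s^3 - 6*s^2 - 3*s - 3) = 2*s^4 - 4*s^3 - s^2 - 4*s - 4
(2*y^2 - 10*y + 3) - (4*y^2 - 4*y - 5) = -2*y^2 - 6*y + 8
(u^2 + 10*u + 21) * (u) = u^3 + 10*u^2 + 21*u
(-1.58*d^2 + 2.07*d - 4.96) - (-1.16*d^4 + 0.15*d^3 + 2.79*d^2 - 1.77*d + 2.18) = 1.16*d^4 - 0.15*d^3 - 4.37*d^2 + 3.84*d - 7.14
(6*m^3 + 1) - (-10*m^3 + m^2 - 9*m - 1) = 16*m^3 - m^2 + 9*m + 2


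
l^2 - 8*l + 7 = (l - 7)*(l - 1)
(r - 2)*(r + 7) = r^2 + 5*r - 14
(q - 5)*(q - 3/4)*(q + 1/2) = q^3 - 21*q^2/4 + 7*q/8 + 15/8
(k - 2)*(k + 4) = k^2 + 2*k - 8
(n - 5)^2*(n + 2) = n^3 - 8*n^2 + 5*n + 50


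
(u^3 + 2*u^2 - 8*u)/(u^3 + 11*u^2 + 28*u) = (u - 2)/(u + 7)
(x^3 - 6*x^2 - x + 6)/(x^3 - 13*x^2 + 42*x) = (x^2 - 1)/(x*(x - 7))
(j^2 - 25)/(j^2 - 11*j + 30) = (j + 5)/(j - 6)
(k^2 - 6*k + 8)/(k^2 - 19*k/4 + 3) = 4*(k - 2)/(4*k - 3)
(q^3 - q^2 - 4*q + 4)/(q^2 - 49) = (q^3 - q^2 - 4*q + 4)/(q^2 - 49)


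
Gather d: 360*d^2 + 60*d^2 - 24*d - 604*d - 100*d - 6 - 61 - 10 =420*d^2 - 728*d - 77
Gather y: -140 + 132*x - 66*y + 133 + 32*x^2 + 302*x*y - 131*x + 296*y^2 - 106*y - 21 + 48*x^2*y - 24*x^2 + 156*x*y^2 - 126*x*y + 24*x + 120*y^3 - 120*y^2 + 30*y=8*x^2 + 25*x + 120*y^3 + y^2*(156*x + 176) + y*(48*x^2 + 176*x - 142) - 28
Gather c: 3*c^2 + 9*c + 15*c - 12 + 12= 3*c^2 + 24*c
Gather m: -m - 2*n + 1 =-m - 2*n + 1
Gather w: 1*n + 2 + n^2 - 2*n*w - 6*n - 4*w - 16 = n^2 - 5*n + w*(-2*n - 4) - 14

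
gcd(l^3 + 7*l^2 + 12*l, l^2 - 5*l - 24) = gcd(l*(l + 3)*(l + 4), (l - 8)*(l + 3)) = l + 3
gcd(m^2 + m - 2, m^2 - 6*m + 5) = m - 1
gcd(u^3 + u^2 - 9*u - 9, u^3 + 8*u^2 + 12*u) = 1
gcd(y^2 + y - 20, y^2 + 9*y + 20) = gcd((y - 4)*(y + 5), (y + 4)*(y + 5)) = y + 5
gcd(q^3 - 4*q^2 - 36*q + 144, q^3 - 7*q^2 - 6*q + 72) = q^2 - 10*q + 24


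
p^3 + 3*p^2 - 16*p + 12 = (p - 2)*(p - 1)*(p + 6)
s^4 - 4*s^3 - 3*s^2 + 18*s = s*(s - 3)^2*(s + 2)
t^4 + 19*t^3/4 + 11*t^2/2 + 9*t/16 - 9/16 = (t - 1/4)*(t + 1/2)*(t + 3/2)*(t + 3)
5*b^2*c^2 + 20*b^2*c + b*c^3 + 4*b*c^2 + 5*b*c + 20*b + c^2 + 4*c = (5*b + c)*(c + 4)*(b*c + 1)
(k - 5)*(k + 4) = k^2 - k - 20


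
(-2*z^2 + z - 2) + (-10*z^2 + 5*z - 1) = -12*z^2 + 6*z - 3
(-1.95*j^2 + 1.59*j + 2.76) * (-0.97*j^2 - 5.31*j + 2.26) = 1.8915*j^4 + 8.8122*j^3 - 15.5271*j^2 - 11.0622*j + 6.2376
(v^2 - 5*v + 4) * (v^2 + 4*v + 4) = v^4 - v^3 - 12*v^2 - 4*v + 16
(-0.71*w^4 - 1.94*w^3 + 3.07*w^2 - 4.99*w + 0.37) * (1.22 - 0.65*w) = 0.4615*w^5 + 0.3948*w^4 - 4.3623*w^3 + 6.9889*w^2 - 6.3283*w + 0.4514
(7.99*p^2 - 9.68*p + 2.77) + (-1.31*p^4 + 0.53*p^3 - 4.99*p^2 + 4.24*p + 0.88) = -1.31*p^4 + 0.53*p^3 + 3.0*p^2 - 5.44*p + 3.65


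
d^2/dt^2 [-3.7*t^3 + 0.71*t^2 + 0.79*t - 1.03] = 1.42 - 22.2*t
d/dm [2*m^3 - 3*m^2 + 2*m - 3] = 6*m^2 - 6*m + 2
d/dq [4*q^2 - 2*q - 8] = 8*q - 2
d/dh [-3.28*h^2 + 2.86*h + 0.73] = 2.86 - 6.56*h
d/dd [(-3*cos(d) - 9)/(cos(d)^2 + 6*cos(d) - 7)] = 3*(sin(d)^2 - 6*cos(d) - 26)*sin(d)/(cos(d)^2 + 6*cos(d) - 7)^2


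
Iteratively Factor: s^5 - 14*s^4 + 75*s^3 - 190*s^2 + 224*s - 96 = (s - 4)*(s^4 - 10*s^3 + 35*s^2 - 50*s + 24) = (s - 4)^2*(s^3 - 6*s^2 + 11*s - 6) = (s - 4)^2*(s - 3)*(s^2 - 3*s + 2) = (s - 4)^2*(s - 3)*(s - 2)*(s - 1)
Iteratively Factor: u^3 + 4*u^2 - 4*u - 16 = (u - 2)*(u^2 + 6*u + 8) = (u - 2)*(u + 2)*(u + 4)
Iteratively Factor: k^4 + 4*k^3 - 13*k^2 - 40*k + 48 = (k + 4)*(k^3 - 13*k + 12) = (k - 1)*(k + 4)*(k^2 + k - 12) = (k - 3)*(k - 1)*(k + 4)*(k + 4)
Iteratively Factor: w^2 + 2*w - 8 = (w + 4)*(w - 2)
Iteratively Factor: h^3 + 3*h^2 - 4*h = (h)*(h^2 + 3*h - 4) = h*(h - 1)*(h + 4)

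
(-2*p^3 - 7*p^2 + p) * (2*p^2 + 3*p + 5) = -4*p^5 - 20*p^4 - 29*p^3 - 32*p^2 + 5*p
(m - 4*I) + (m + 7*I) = 2*m + 3*I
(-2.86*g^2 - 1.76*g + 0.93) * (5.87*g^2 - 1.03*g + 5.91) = -16.7882*g^4 - 7.3854*g^3 - 9.6307*g^2 - 11.3595*g + 5.4963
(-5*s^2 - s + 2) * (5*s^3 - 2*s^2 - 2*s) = -25*s^5 + 5*s^4 + 22*s^3 - 2*s^2 - 4*s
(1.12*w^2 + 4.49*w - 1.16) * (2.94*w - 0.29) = 3.2928*w^3 + 12.8758*w^2 - 4.7125*w + 0.3364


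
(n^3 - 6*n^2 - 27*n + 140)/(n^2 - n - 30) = (n^2 - 11*n + 28)/(n - 6)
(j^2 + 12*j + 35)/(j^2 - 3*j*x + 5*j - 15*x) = (-j - 7)/(-j + 3*x)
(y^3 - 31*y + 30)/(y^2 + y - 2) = (y^2 + y - 30)/(y + 2)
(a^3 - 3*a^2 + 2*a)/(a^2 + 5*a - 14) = a*(a - 1)/(a + 7)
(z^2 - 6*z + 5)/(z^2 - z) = (z - 5)/z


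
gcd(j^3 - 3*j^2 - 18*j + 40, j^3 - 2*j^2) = j - 2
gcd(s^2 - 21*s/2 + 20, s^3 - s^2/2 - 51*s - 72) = s - 8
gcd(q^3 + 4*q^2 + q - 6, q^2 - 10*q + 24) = 1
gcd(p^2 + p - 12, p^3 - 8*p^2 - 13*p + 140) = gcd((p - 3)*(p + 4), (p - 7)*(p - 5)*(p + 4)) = p + 4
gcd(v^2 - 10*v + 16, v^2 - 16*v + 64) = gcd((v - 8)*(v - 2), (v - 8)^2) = v - 8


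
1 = 1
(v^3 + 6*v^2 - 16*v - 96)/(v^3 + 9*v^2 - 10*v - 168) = (v + 4)/(v + 7)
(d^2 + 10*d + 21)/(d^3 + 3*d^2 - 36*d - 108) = (d + 7)/(d^2 - 36)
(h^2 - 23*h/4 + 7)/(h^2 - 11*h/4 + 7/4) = (h - 4)/(h - 1)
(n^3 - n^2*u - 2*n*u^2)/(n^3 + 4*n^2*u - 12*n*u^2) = (n + u)/(n + 6*u)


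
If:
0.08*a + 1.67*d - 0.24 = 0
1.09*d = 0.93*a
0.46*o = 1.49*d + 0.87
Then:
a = 0.16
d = 0.14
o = 2.33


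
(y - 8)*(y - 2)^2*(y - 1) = y^4 - 13*y^3 + 48*y^2 - 68*y + 32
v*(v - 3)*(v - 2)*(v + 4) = v^4 - v^3 - 14*v^2 + 24*v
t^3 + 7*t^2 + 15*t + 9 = (t + 1)*(t + 3)^2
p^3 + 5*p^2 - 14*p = p*(p - 2)*(p + 7)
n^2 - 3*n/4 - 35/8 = (n - 5/2)*(n + 7/4)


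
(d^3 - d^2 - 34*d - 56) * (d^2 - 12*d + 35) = d^5 - 13*d^4 + 13*d^3 + 317*d^2 - 518*d - 1960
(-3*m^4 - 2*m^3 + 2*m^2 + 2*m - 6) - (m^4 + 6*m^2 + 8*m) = -4*m^4 - 2*m^3 - 4*m^2 - 6*m - 6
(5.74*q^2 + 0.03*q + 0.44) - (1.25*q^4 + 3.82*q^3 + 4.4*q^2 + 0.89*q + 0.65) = -1.25*q^4 - 3.82*q^3 + 1.34*q^2 - 0.86*q - 0.21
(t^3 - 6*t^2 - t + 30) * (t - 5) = t^4 - 11*t^3 + 29*t^2 + 35*t - 150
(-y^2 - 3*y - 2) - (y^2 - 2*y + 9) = -2*y^2 - y - 11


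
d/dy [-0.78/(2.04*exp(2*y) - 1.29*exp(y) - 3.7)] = (3.1824*exp(y) - 1.0062)*exp(y)/(-2.04*exp(2*y) + 1.29*exp(y) + 3.7)^2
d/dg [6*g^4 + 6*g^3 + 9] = g^2*(24*g + 18)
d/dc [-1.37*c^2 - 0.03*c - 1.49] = -2.74*c - 0.03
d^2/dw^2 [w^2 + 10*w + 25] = 2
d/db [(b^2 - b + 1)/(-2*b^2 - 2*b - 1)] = (-4*b^2 + 2*b + 3)/(4*b^4 + 8*b^3 + 8*b^2 + 4*b + 1)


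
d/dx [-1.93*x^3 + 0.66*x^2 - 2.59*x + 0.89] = -5.79*x^2 + 1.32*x - 2.59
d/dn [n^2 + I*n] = 2*n + I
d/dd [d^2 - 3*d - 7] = 2*d - 3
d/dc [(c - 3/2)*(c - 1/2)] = 2*c - 2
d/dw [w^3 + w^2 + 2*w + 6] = 3*w^2 + 2*w + 2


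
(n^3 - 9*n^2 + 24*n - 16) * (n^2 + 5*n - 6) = n^5 - 4*n^4 - 27*n^3 + 158*n^2 - 224*n + 96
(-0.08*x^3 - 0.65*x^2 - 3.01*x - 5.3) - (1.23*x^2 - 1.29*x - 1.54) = -0.08*x^3 - 1.88*x^2 - 1.72*x - 3.76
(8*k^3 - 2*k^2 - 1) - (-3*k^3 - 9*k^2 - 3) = 11*k^3 + 7*k^2 + 2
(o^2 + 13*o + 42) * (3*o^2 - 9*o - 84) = 3*o^4 + 30*o^3 - 75*o^2 - 1470*o - 3528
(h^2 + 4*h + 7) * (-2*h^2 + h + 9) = -2*h^4 - 7*h^3 - h^2 + 43*h + 63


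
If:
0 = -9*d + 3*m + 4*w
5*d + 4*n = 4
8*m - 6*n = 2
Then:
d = 64*w/189 + 16/63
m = 16/21 - 20*w/63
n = 43/63 - 80*w/189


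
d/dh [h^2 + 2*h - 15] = 2*h + 2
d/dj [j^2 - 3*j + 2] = 2*j - 3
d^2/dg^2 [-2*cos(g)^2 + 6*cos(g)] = -6*cos(g) + 4*cos(2*g)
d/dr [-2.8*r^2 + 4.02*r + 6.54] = 4.02 - 5.6*r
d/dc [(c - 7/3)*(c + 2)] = 2*c - 1/3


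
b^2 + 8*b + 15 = (b + 3)*(b + 5)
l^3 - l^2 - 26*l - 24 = (l - 6)*(l + 1)*(l + 4)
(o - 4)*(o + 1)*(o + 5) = o^3 + 2*o^2 - 19*o - 20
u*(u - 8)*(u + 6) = u^3 - 2*u^2 - 48*u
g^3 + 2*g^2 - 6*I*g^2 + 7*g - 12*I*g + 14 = (g + 2)*(g - 7*I)*(g + I)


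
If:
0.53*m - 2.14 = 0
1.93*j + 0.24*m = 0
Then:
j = -0.50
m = 4.04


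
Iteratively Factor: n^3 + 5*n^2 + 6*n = (n)*(n^2 + 5*n + 6) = n*(n + 2)*(n + 3)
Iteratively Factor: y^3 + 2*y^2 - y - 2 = (y + 2)*(y^2 - 1) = (y + 1)*(y + 2)*(y - 1)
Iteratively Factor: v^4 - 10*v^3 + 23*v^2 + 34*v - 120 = (v - 5)*(v^3 - 5*v^2 - 2*v + 24) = (v - 5)*(v - 4)*(v^2 - v - 6) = (v - 5)*(v - 4)*(v + 2)*(v - 3)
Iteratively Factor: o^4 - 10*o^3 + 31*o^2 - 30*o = (o - 3)*(o^3 - 7*o^2 + 10*o) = (o - 3)*(o - 2)*(o^2 - 5*o) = (o - 5)*(o - 3)*(o - 2)*(o)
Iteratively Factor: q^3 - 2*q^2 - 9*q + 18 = (q - 2)*(q^2 - 9) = (q - 2)*(q + 3)*(q - 3)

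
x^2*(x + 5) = x^3 + 5*x^2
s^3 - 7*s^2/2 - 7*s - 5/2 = (s - 5)*(s + 1/2)*(s + 1)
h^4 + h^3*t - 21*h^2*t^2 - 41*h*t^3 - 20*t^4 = (h - 5*t)*(h + t)^2*(h + 4*t)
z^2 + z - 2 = (z - 1)*(z + 2)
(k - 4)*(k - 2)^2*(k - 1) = k^4 - 9*k^3 + 28*k^2 - 36*k + 16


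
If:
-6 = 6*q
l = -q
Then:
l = 1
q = -1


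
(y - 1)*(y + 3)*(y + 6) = y^3 + 8*y^2 + 9*y - 18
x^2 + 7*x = x*(x + 7)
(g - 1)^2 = g^2 - 2*g + 1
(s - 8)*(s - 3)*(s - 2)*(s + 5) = s^4 - 8*s^3 - 19*s^2 + 182*s - 240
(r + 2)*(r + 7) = r^2 + 9*r + 14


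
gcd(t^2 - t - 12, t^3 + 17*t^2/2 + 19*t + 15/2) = t + 3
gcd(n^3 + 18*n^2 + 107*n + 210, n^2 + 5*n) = n + 5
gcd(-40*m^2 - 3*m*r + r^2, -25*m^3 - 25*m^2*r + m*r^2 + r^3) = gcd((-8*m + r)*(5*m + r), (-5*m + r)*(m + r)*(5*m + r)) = 5*m + r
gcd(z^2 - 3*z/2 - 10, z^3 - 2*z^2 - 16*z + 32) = z - 4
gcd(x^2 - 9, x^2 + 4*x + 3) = x + 3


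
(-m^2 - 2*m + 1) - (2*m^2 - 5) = -3*m^2 - 2*m + 6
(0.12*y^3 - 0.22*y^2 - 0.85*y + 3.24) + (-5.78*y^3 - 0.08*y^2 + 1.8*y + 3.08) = -5.66*y^3 - 0.3*y^2 + 0.95*y + 6.32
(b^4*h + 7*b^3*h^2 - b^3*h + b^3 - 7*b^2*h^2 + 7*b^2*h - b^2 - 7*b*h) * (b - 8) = b^5*h + 7*b^4*h^2 - 9*b^4*h + b^4 - 63*b^3*h^2 + 15*b^3*h - 9*b^3 + 56*b^2*h^2 - 63*b^2*h + 8*b^2 + 56*b*h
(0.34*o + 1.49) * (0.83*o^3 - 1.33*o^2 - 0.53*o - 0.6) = 0.2822*o^4 + 0.7845*o^3 - 2.1619*o^2 - 0.9937*o - 0.894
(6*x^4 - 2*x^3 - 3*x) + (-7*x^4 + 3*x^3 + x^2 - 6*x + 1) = -x^4 + x^3 + x^2 - 9*x + 1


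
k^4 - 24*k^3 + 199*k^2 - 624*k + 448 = (k - 8)^2*(k - 7)*(k - 1)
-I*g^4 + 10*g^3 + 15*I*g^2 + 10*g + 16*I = (g - I)*(g + 2*I)*(g + 8*I)*(-I*g + 1)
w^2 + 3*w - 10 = (w - 2)*(w + 5)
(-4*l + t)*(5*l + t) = -20*l^2 + l*t + t^2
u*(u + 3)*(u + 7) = u^3 + 10*u^2 + 21*u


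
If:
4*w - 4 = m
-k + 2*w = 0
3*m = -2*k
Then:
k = 3/2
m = -1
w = 3/4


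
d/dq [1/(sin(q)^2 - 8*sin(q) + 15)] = 2*(4 - sin(q))*cos(q)/(sin(q)^2 - 8*sin(q) + 15)^2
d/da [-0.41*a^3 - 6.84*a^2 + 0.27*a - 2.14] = -1.23*a^2 - 13.68*a + 0.27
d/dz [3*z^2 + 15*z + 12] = 6*z + 15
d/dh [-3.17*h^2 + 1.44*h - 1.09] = 1.44 - 6.34*h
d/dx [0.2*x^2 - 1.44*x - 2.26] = 0.4*x - 1.44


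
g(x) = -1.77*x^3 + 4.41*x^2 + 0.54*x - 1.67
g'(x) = -5.31*x^2 + 8.82*x + 0.54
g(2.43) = 0.29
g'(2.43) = -9.38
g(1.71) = 3.30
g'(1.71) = 0.10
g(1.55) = 3.17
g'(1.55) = 1.45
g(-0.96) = 3.44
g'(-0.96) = -12.82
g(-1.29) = 8.77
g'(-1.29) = -19.67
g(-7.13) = 860.24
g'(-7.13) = -332.29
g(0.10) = -1.57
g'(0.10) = 1.37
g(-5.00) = 327.13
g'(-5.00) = -176.31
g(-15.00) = 6956.23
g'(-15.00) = -1326.51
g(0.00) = -1.67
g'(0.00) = 0.54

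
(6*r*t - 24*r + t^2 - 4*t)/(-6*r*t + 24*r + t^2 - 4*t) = (-6*r - t)/(6*r - t)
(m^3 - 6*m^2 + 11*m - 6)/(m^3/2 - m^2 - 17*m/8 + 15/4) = 8*(m^3 - 6*m^2 + 11*m - 6)/(4*m^3 - 8*m^2 - 17*m + 30)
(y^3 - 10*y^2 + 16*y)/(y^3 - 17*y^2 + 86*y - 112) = y/(y - 7)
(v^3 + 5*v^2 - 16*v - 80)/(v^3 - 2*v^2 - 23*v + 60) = (v + 4)/(v - 3)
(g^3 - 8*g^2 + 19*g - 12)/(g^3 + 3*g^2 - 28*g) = (g^2 - 4*g + 3)/(g*(g + 7))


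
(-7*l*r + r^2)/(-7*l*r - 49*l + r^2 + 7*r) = r/(r + 7)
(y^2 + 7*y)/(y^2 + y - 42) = y/(y - 6)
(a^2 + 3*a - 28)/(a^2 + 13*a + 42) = (a - 4)/(a + 6)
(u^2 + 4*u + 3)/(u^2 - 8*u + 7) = (u^2 + 4*u + 3)/(u^2 - 8*u + 7)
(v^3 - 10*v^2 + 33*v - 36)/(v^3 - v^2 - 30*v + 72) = (v - 3)/(v + 6)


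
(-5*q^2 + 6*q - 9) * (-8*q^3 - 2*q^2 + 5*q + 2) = 40*q^5 - 38*q^4 + 35*q^3 + 38*q^2 - 33*q - 18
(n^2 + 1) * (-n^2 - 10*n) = -n^4 - 10*n^3 - n^2 - 10*n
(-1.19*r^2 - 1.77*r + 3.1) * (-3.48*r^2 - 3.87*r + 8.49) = 4.1412*r^4 + 10.7649*r^3 - 14.0412*r^2 - 27.0243*r + 26.319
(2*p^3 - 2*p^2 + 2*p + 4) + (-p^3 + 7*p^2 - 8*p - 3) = p^3 + 5*p^2 - 6*p + 1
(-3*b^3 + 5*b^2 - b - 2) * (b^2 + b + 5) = -3*b^5 + 2*b^4 - 11*b^3 + 22*b^2 - 7*b - 10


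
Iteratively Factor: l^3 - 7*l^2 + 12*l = (l - 3)*(l^2 - 4*l) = (l - 4)*(l - 3)*(l)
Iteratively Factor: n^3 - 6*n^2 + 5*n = (n - 5)*(n^2 - n) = n*(n - 5)*(n - 1)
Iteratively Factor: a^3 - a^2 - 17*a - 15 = (a + 1)*(a^2 - 2*a - 15) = (a - 5)*(a + 1)*(a + 3)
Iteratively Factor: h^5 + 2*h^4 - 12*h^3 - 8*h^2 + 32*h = (h)*(h^4 + 2*h^3 - 12*h^2 - 8*h + 32) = h*(h + 4)*(h^3 - 2*h^2 - 4*h + 8) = h*(h + 2)*(h + 4)*(h^2 - 4*h + 4) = h*(h - 2)*(h + 2)*(h + 4)*(h - 2)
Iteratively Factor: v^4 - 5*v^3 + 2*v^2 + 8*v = (v - 2)*(v^3 - 3*v^2 - 4*v) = v*(v - 2)*(v^2 - 3*v - 4) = v*(v - 4)*(v - 2)*(v + 1)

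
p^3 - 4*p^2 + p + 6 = (p - 3)*(p - 2)*(p + 1)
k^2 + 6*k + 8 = (k + 2)*(k + 4)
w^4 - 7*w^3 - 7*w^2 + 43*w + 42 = (w - 7)*(w - 3)*(w + 1)*(w + 2)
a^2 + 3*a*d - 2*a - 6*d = (a - 2)*(a + 3*d)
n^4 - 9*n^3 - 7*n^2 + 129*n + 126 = (n - 7)*(n - 6)*(n + 1)*(n + 3)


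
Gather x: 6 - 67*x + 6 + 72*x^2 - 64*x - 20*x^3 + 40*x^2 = -20*x^3 + 112*x^2 - 131*x + 12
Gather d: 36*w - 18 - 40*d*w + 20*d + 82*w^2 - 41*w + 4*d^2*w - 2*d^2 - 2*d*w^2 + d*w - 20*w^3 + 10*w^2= d^2*(4*w - 2) + d*(-2*w^2 - 39*w + 20) - 20*w^3 + 92*w^2 - 5*w - 18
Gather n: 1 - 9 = -8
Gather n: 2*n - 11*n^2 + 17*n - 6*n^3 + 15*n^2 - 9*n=-6*n^3 + 4*n^2 + 10*n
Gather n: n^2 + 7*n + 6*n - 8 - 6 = n^2 + 13*n - 14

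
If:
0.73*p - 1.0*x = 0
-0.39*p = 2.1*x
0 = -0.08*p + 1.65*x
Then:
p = 0.00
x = 0.00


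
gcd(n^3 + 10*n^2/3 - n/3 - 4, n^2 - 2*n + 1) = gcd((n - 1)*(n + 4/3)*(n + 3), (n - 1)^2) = n - 1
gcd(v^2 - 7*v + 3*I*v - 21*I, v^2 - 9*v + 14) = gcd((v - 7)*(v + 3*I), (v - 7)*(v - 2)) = v - 7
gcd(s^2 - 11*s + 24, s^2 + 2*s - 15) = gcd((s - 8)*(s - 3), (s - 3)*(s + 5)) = s - 3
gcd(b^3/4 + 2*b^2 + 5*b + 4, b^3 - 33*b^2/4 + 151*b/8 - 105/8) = 1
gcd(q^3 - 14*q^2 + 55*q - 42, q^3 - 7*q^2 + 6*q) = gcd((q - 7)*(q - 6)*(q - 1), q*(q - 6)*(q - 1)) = q^2 - 7*q + 6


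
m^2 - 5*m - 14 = (m - 7)*(m + 2)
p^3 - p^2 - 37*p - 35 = (p - 7)*(p + 1)*(p + 5)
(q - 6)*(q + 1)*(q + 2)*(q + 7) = q^4 + 4*q^3 - 37*q^2 - 124*q - 84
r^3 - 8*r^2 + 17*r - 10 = (r - 5)*(r - 2)*(r - 1)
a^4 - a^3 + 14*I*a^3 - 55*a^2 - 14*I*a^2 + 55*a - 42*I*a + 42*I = (a + 6*I)*(a + 7*I)*(-I*a + 1)*(I*a - I)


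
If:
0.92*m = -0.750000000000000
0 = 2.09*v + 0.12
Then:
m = -0.82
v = -0.06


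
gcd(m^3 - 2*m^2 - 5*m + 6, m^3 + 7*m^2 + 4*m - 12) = m^2 + m - 2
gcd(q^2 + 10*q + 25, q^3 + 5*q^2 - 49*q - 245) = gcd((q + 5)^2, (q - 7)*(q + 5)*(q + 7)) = q + 5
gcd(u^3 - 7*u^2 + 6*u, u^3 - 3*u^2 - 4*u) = u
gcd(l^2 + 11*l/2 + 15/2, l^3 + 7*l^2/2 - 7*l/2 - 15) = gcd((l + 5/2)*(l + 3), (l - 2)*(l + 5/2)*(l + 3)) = l^2 + 11*l/2 + 15/2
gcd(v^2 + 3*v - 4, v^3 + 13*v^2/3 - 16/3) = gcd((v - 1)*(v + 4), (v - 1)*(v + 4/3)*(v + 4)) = v^2 + 3*v - 4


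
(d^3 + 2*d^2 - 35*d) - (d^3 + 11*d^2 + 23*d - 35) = -9*d^2 - 58*d + 35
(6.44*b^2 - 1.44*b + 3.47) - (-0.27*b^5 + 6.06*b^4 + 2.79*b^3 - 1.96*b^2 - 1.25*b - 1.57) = 0.27*b^5 - 6.06*b^4 - 2.79*b^3 + 8.4*b^2 - 0.19*b + 5.04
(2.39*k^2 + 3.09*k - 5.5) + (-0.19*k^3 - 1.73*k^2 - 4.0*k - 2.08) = -0.19*k^3 + 0.66*k^2 - 0.91*k - 7.58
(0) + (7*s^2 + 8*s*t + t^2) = 7*s^2 + 8*s*t + t^2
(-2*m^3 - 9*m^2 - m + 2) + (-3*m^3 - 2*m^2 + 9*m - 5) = -5*m^3 - 11*m^2 + 8*m - 3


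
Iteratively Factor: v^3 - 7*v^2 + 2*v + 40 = (v - 5)*(v^2 - 2*v - 8) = (v - 5)*(v + 2)*(v - 4)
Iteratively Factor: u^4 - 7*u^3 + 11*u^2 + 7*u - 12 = (u - 4)*(u^3 - 3*u^2 - u + 3) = (u - 4)*(u + 1)*(u^2 - 4*u + 3) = (u - 4)*(u - 1)*(u + 1)*(u - 3)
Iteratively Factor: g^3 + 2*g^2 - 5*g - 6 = (g - 2)*(g^2 + 4*g + 3) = (g - 2)*(g + 1)*(g + 3)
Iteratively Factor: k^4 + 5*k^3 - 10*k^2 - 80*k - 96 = (k + 3)*(k^3 + 2*k^2 - 16*k - 32) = (k + 3)*(k + 4)*(k^2 - 2*k - 8) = (k + 2)*(k + 3)*(k + 4)*(k - 4)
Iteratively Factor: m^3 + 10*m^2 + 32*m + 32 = (m + 2)*(m^2 + 8*m + 16) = (m + 2)*(m + 4)*(m + 4)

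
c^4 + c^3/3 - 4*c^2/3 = c^2*(c - 1)*(c + 4/3)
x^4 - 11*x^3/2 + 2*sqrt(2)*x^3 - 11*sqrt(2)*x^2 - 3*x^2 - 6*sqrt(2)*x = x*(x - 6)*(x + 1/2)*(x + 2*sqrt(2))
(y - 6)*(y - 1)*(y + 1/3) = y^3 - 20*y^2/3 + 11*y/3 + 2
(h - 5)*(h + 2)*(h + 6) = h^3 + 3*h^2 - 28*h - 60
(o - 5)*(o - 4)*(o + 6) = o^3 - 3*o^2 - 34*o + 120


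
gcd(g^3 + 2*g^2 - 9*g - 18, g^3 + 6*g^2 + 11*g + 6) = g^2 + 5*g + 6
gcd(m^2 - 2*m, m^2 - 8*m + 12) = m - 2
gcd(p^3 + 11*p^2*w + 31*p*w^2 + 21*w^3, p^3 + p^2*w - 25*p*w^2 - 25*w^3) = p + w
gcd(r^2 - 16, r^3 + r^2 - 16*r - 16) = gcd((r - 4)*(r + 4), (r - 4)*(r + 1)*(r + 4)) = r^2 - 16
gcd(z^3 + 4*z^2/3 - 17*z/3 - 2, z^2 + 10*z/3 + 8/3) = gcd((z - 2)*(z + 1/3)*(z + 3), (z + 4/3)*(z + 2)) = 1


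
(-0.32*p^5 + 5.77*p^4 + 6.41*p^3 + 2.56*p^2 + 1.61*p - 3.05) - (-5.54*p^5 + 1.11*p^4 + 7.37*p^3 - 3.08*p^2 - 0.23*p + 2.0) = 5.22*p^5 + 4.66*p^4 - 0.96*p^3 + 5.64*p^2 + 1.84*p - 5.05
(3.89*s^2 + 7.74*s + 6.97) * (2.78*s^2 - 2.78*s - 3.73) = 10.8142*s^4 + 10.703*s^3 - 16.6503*s^2 - 48.2468*s - 25.9981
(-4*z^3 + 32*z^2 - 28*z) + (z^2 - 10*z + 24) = -4*z^3 + 33*z^2 - 38*z + 24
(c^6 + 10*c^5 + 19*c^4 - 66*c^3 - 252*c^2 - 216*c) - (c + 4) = c^6 + 10*c^5 + 19*c^4 - 66*c^3 - 252*c^2 - 217*c - 4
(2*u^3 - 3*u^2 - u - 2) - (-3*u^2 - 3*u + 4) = 2*u^3 + 2*u - 6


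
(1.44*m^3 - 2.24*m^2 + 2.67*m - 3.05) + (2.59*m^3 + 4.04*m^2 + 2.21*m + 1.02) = 4.03*m^3 + 1.8*m^2 + 4.88*m - 2.03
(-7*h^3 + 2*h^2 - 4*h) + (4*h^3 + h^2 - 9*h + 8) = -3*h^3 + 3*h^2 - 13*h + 8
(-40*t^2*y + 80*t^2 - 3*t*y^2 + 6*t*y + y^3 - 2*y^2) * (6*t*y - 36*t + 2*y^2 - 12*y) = -240*t^3*y^2 + 1920*t^3*y - 2880*t^3 - 98*t^2*y^3 + 784*t^2*y^2 - 1176*t^2*y + 2*y^5 - 16*y^4 + 24*y^3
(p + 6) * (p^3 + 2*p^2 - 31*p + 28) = p^4 + 8*p^3 - 19*p^2 - 158*p + 168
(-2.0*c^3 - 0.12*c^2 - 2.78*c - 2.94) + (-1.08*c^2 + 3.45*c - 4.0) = -2.0*c^3 - 1.2*c^2 + 0.67*c - 6.94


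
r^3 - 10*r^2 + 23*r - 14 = (r - 7)*(r - 2)*(r - 1)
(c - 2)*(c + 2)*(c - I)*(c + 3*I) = c^4 + 2*I*c^3 - c^2 - 8*I*c - 12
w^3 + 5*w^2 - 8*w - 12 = (w - 2)*(w + 1)*(w + 6)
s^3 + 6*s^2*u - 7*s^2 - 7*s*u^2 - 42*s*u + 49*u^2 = (s - 7)*(s - u)*(s + 7*u)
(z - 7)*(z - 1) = z^2 - 8*z + 7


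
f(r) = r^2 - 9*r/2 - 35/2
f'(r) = 2*r - 9/2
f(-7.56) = 73.67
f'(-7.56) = -19.62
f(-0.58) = -14.55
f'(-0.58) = -5.66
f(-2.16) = -3.11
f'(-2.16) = -8.82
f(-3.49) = 10.39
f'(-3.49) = -11.48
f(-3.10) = 6.06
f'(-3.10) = -10.70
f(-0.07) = -17.18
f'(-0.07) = -4.64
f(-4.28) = 20.08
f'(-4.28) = -13.06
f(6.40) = -5.34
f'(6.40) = 8.30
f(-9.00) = 104.00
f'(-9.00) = -22.50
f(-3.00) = 5.00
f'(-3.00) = -10.50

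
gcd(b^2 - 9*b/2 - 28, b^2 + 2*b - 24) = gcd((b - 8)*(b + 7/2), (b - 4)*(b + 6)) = 1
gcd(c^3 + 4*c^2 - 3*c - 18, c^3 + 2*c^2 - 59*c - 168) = c + 3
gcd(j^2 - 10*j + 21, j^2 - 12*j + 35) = j - 7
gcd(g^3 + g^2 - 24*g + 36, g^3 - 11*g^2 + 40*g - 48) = g - 3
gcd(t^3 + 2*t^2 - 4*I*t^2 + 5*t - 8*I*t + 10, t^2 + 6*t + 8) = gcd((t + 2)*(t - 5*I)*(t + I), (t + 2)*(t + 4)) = t + 2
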